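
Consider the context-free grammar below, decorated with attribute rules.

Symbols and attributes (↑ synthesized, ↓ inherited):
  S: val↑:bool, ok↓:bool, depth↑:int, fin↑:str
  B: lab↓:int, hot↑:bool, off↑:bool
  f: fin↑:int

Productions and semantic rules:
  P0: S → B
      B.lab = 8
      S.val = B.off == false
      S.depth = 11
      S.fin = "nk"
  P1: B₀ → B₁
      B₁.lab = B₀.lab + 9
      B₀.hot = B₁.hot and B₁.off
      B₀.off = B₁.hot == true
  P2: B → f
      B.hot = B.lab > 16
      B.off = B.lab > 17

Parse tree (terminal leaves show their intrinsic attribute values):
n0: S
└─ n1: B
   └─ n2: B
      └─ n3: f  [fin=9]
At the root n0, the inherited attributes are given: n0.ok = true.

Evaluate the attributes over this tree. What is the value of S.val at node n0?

false

1. n0.ok = true  [given at root]
2. n1.lab = 8  [8]
3. n2.lab = 17  [B₀.lab + 9]
4. n3.fin = 9  [terminal]
5. n2.hot = true  [B.lab > 16]
6. n2.off = false  [B.lab > 17]
7. n1.hot = false  [B₁.hot and B₁.off]
8. n1.off = true  [B₁.hot == true]
9. n0.val = false  [B.off == false]
10. n0.depth = 11  [11]
11. n0.fin = "nk"  ["nk"]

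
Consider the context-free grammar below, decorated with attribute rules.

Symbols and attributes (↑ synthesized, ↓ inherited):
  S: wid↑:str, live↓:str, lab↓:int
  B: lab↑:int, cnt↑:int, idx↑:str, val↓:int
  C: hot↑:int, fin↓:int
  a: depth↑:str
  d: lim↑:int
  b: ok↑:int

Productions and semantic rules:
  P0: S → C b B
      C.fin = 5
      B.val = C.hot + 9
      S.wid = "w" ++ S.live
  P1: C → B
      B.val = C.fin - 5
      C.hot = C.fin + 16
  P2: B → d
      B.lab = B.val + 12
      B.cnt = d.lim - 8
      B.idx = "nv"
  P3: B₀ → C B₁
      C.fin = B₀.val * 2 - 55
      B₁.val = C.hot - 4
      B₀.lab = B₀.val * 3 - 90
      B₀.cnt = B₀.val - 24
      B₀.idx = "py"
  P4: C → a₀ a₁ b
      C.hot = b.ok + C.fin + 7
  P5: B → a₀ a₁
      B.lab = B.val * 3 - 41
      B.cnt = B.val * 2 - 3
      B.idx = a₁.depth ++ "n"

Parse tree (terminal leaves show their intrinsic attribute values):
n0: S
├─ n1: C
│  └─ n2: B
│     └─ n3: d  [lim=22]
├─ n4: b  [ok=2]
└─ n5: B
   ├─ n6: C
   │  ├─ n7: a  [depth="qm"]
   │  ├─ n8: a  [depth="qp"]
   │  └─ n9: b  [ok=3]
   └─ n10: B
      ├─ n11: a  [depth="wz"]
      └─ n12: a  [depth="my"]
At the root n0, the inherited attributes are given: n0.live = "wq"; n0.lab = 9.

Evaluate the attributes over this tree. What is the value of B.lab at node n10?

1. n0.live = "wq"  [given at root]
2. n0.lab = 9  [given at root]
3. n1.fin = 5  [5]
4. n2.val = 0  [C.fin - 5]
5. n3.lim = 22  [terminal]
6. n2.lab = 12  [B.val + 12]
7. n2.cnt = 14  [d.lim - 8]
8. n2.idx = "nv"  ["nv"]
9. n1.hot = 21  [C.fin + 16]
10. n4.ok = 2  [terminal]
11. n5.val = 30  [C.hot + 9]
12. n6.fin = 5  [B₀.val * 2 - 55]
13. n7.depth = "qm"  [terminal]
14. n8.depth = "qp"  [terminal]
15. n9.ok = 3  [terminal]
16. n6.hot = 15  [b.ok + C.fin + 7]
17. n10.val = 11  [C.hot - 4]
18. n11.depth = "wz"  [terminal]
19. n12.depth = "my"  [terminal]
20. n10.lab = -8  [B.val * 3 - 41]
21. n10.cnt = 19  [B.val * 2 - 3]
22. n10.idx = "myn"  [a₁.depth ++ "n"]
23. n5.lab = 0  [B₀.val * 3 - 90]
24. n5.cnt = 6  [B₀.val - 24]
25. n5.idx = "py"  ["py"]
26. n0.wid = "wwq"  ["w" ++ S.live]

-8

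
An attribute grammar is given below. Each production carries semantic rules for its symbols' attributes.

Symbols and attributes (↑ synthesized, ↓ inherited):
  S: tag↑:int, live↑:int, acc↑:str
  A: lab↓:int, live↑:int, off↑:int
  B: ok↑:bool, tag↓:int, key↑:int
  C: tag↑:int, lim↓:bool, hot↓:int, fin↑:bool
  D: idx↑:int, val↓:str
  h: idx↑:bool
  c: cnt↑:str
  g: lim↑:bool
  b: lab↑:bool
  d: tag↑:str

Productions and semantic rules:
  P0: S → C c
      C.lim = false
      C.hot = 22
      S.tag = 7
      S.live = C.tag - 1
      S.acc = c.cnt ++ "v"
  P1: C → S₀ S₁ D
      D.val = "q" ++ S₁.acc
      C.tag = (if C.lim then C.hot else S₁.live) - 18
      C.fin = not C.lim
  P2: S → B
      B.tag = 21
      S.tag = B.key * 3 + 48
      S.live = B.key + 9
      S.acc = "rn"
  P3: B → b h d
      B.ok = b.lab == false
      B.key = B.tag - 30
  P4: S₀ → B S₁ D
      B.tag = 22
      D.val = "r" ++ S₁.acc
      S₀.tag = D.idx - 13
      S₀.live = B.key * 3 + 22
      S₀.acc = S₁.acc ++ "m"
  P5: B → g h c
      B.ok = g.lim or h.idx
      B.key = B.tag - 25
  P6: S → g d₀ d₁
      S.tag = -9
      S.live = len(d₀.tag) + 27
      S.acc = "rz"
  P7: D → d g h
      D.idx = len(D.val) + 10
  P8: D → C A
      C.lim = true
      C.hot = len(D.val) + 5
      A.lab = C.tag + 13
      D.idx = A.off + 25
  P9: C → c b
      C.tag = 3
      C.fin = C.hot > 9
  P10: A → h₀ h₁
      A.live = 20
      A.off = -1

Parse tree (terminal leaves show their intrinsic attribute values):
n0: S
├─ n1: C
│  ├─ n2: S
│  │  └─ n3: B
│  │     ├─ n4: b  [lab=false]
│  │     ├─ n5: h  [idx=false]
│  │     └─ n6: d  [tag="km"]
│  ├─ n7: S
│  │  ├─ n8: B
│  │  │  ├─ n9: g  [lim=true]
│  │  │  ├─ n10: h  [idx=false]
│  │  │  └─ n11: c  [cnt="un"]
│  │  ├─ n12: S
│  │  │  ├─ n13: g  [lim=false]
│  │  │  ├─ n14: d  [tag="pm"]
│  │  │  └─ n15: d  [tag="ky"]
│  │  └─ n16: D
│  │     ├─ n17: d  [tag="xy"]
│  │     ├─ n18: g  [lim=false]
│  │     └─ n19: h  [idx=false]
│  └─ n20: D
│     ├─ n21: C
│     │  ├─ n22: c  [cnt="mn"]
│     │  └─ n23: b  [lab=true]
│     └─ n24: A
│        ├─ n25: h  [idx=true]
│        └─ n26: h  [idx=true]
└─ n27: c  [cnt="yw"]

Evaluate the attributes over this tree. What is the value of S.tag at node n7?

1. n1.lim = false  [false]
2. n1.hot = 22  [22]
3. n3.tag = 21  [21]
4. n4.lab = false  [terminal]
5. n5.idx = false  [terminal]
6. n6.tag = "km"  [terminal]
7. n3.ok = true  [b.lab == false]
8. n3.key = -9  [B.tag - 30]
9. n2.tag = 21  [B.key * 3 + 48]
10. n2.live = 0  [B.key + 9]
11. n2.acc = "rn"  ["rn"]
12. n8.tag = 22  [22]
13. n9.lim = true  [terminal]
14. n10.idx = false  [terminal]
15. n11.cnt = "un"  [terminal]
16. n8.ok = true  [g.lim or h.idx]
17. n8.key = -3  [B.tag - 25]
18. n13.lim = false  [terminal]
19. n14.tag = "pm"  [terminal]
20. n15.tag = "ky"  [terminal]
21. n12.tag = -9  [-9]
22. n12.live = 29  [len(d₀.tag) + 27]
23. n12.acc = "rz"  ["rz"]
24. n16.val = "rrz"  ["r" ++ S₁.acc]
25. n17.tag = "xy"  [terminal]
26. n18.lim = false  [terminal]
27. n19.idx = false  [terminal]
28. n16.idx = 13  [len(D.val) + 10]
29. n7.tag = 0  [D.idx - 13]
30. n7.live = 13  [B.key * 3 + 22]
31. n7.acc = "rzm"  [S₁.acc ++ "m"]
32. n20.val = "qrzm"  ["q" ++ S₁.acc]
33. n21.lim = true  [true]
34. n21.hot = 9  [len(D.val) + 5]
35. n22.cnt = "mn"  [terminal]
36. n23.lab = true  [terminal]
37. n21.tag = 3  [3]
38. n21.fin = false  [C.hot > 9]
39. n24.lab = 16  [C.tag + 13]
40. n25.idx = true  [terminal]
41. n26.idx = true  [terminal]
42. n24.live = 20  [20]
43. n24.off = -1  [-1]
44. n20.idx = 24  [A.off + 25]
45. n1.tag = -5  [(if C.lim then C.hot else S₁.live) - 18]
46. n1.fin = true  [not C.lim]
47. n27.cnt = "yw"  [terminal]
48. n0.tag = 7  [7]
49. n0.live = -6  [C.tag - 1]
50. n0.acc = "ywv"  [c.cnt ++ "v"]

0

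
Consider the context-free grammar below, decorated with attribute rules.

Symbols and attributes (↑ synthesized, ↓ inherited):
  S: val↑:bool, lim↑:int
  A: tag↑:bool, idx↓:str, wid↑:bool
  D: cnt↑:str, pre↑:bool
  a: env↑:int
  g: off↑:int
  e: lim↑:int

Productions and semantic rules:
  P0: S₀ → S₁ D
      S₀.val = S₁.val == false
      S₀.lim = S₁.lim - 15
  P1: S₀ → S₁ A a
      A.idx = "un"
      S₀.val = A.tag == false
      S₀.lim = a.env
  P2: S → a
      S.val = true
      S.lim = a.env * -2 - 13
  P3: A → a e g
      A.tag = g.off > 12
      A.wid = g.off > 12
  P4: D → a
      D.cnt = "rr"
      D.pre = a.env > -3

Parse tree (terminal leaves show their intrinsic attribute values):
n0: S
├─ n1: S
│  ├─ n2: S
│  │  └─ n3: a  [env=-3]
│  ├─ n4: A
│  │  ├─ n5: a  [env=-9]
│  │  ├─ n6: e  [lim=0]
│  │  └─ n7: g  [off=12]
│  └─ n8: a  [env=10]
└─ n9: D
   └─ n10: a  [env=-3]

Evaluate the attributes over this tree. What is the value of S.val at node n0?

false

1. n3.env = -3  [terminal]
2. n2.val = true  [true]
3. n2.lim = -7  [a.env * -2 - 13]
4. n4.idx = "un"  ["un"]
5. n5.env = -9  [terminal]
6. n6.lim = 0  [terminal]
7. n7.off = 12  [terminal]
8. n4.tag = false  [g.off > 12]
9. n4.wid = false  [g.off > 12]
10. n8.env = 10  [terminal]
11. n1.val = true  [A.tag == false]
12. n1.lim = 10  [a.env]
13. n10.env = -3  [terminal]
14. n9.cnt = "rr"  ["rr"]
15. n9.pre = false  [a.env > -3]
16. n0.val = false  [S₁.val == false]
17. n0.lim = -5  [S₁.lim - 15]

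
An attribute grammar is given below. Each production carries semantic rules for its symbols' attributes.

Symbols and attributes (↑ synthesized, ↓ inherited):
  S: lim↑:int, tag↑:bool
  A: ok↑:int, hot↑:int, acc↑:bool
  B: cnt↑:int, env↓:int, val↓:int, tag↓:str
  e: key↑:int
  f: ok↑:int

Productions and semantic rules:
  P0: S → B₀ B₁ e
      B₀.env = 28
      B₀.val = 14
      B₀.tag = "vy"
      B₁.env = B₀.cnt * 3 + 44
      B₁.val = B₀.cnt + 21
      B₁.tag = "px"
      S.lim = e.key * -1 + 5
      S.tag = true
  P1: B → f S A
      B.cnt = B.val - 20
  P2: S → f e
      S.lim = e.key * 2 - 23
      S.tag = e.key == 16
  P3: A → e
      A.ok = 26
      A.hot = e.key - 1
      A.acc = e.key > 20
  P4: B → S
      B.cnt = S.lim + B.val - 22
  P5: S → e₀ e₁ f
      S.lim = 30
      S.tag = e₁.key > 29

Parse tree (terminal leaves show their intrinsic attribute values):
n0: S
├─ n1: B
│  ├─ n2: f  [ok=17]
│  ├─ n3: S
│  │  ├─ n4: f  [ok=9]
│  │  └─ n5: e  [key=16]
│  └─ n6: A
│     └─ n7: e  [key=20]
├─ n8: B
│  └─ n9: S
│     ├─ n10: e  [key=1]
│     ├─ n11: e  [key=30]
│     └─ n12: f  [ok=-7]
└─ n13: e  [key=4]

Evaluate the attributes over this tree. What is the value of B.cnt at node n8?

1. n1.env = 28  [28]
2. n1.val = 14  [14]
3. n1.tag = "vy"  ["vy"]
4. n2.ok = 17  [terminal]
5. n4.ok = 9  [terminal]
6. n5.key = 16  [terminal]
7. n3.lim = 9  [e.key * 2 - 23]
8. n3.tag = true  [e.key == 16]
9. n7.key = 20  [terminal]
10. n6.ok = 26  [26]
11. n6.hot = 19  [e.key - 1]
12. n6.acc = false  [e.key > 20]
13. n1.cnt = -6  [B.val - 20]
14. n8.env = 26  [B₀.cnt * 3 + 44]
15. n8.val = 15  [B₀.cnt + 21]
16. n8.tag = "px"  ["px"]
17. n10.key = 1  [terminal]
18. n11.key = 30  [terminal]
19. n12.ok = -7  [terminal]
20. n9.lim = 30  [30]
21. n9.tag = true  [e₁.key > 29]
22. n8.cnt = 23  [S.lim + B.val - 22]
23. n13.key = 4  [terminal]
24. n0.lim = 1  [e.key * -1 + 5]
25. n0.tag = true  [true]

23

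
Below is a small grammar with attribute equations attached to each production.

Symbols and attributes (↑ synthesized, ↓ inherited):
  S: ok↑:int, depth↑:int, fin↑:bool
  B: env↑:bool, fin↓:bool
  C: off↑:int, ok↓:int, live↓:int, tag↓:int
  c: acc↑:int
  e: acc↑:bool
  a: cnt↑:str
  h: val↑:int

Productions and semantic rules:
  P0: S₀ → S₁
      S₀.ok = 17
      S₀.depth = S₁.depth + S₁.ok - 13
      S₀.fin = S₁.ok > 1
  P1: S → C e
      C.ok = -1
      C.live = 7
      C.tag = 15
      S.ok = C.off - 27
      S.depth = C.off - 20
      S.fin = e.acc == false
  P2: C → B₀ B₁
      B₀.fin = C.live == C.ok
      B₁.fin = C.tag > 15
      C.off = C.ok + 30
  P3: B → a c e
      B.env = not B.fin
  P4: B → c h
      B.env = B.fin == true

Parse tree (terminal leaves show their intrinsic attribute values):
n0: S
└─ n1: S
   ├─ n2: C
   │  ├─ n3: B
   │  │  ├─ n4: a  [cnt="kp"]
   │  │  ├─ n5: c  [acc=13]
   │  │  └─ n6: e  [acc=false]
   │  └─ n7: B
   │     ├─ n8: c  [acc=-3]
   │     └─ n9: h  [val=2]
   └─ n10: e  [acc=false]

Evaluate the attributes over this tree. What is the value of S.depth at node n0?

-2

1. n2.ok = -1  [-1]
2. n2.live = 7  [7]
3. n2.tag = 15  [15]
4. n3.fin = false  [C.live == C.ok]
5. n4.cnt = "kp"  [terminal]
6. n5.acc = 13  [terminal]
7. n6.acc = false  [terminal]
8. n3.env = true  [not B.fin]
9. n7.fin = false  [C.tag > 15]
10. n8.acc = -3  [terminal]
11. n9.val = 2  [terminal]
12. n7.env = false  [B.fin == true]
13. n2.off = 29  [C.ok + 30]
14. n10.acc = false  [terminal]
15. n1.ok = 2  [C.off - 27]
16. n1.depth = 9  [C.off - 20]
17. n1.fin = true  [e.acc == false]
18. n0.ok = 17  [17]
19. n0.depth = -2  [S₁.depth + S₁.ok - 13]
20. n0.fin = true  [S₁.ok > 1]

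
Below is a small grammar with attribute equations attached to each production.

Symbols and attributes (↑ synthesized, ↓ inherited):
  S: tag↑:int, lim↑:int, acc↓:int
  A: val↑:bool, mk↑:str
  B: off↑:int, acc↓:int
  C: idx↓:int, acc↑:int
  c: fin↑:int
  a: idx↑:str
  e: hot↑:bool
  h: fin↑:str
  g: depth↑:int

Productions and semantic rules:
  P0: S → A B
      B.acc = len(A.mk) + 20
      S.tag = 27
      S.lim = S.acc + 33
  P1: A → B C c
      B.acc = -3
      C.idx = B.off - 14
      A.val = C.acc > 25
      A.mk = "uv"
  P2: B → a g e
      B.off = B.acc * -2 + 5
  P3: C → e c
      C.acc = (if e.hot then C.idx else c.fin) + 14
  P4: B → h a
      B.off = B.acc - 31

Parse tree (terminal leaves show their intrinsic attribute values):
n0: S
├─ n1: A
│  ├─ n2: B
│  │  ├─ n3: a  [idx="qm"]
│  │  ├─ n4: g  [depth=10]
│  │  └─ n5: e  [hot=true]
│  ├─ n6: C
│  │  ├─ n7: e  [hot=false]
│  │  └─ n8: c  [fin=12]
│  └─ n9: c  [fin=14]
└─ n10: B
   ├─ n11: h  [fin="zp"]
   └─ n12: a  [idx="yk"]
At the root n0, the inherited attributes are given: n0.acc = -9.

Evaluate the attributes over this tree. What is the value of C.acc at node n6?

26

1. n0.acc = -9  [given at root]
2. n2.acc = -3  [-3]
3. n3.idx = "qm"  [terminal]
4. n4.depth = 10  [terminal]
5. n5.hot = true  [terminal]
6. n2.off = 11  [B.acc * -2 + 5]
7. n6.idx = -3  [B.off - 14]
8. n7.hot = false  [terminal]
9. n8.fin = 12  [terminal]
10. n6.acc = 26  [(if e.hot then C.idx else c.fin) + 14]
11. n9.fin = 14  [terminal]
12. n1.val = true  [C.acc > 25]
13. n1.mk = "uv"  ["uv"]
14. n10.acc = 22  [len(A.mk) + 20]
15. n11.fin = "zp"  [terminal]
16. n12.idx = "yk"  [terminal]
17. n10.off = -9  [B.acc - 31]
18. n0.tag = 27  [27]
19. n0.lim = 24  [S.acc + 33]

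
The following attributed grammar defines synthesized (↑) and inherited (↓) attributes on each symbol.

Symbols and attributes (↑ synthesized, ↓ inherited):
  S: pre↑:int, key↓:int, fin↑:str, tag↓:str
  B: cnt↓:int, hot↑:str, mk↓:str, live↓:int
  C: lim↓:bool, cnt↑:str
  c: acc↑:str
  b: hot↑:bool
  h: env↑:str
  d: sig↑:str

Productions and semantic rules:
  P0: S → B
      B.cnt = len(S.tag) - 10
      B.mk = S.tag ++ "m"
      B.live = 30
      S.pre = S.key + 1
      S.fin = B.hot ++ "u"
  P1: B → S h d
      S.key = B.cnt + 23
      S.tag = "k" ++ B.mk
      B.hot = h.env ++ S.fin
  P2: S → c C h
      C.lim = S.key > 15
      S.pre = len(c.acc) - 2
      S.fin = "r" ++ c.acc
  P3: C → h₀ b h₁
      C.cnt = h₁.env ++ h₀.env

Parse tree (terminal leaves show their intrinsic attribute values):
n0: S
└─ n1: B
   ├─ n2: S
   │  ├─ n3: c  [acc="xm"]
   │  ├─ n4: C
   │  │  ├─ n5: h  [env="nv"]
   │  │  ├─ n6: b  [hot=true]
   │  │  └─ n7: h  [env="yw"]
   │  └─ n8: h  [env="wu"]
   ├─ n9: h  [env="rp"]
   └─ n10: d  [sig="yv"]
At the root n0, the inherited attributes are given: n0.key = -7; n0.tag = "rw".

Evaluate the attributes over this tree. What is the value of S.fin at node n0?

1. n0.key = -7  [given at root]
2. n0.tag = "rw"  [given at root]
3. n1.cnt = -8  [len(S.tag) - 10]
4. n1.mk = "rwm"  [S.tag ++ "m"]
5. n1.live = 30  [30]
6. n2.key = 15  [B.cnt + 23]
7. n2.tag = "krwm"  ["k" ++ B.mk]
8. n3.acc = "xm"  [terminal]
9. n4.lim = false  [S.key > 15]
10. n5.env = "nv"  [terminal]
11. n6.hot = true  [terminal]
12. n7.env = "yw"  [terminal]
13. n4.cnt = "ywnv"  [h₁.env ++ h₀.env]
14. n8.env = "wu"  [terminal]
15. n2.pre = 0  [len(c.acc) - 2]
16. n2.fin = "rxm"  ["r" ++ c.acc]
17. n9.env = "rp"  [terminal]
18. n10.sig = "yv"  [terminal]
19. n1.hot = "rprxm"  [h.env ++ S.fin]
20. n0.pre = -6  [S.key + 1]
21. n0.fin = "rprxmu"  [B.hot ++ "u"]

"rprxmu"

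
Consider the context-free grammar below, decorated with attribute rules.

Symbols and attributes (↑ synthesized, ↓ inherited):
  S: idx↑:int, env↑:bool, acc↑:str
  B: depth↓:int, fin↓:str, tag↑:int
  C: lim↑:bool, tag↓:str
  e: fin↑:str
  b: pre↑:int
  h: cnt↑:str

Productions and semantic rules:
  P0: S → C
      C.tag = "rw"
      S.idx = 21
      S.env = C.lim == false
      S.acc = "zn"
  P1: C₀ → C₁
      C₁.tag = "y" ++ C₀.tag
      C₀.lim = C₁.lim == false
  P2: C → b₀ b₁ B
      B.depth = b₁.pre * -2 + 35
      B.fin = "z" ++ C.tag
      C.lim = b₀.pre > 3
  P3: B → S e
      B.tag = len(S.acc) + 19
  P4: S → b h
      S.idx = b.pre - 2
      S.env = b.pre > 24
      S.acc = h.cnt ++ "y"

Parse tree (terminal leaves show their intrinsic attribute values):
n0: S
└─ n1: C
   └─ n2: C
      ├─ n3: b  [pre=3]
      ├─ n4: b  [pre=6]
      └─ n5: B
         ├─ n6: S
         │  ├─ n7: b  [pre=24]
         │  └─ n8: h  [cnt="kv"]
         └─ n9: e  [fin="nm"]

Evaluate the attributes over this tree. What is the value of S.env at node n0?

false

1. n1.tag = "rw"  ["rw"]
2. n2.tag = "yrw"  ["y" ++ C₀.tag]
3. n3.pre = 3  [terminal]
4. n4.pre = 6  [terminal]
5. n5.depth = 23  [b₁.pre * -2 + 35]
6. n5.fin = "zyrw"  ["z" ++ C.tag]
7. n7.pre = 24  [terminal]
8. n8.cnt = "kv"  [terminal]
9. n6.idx = 22  [b.pre - 2]
10. n6.env = false  [b.pre > 24]
11. n6.acc = "kvy"  [h.cnt ++ "y"]
12. n9.fin = "nm"  [terminal]
13. n5.tag = 22  [len(S.acc) + 19]
14. n2.lim = false  [b₀.pre > 3]
15. n1.lim = true  [C₁.lim == false]
16. n0.idx = 21  [21]
17. n0.env = false  [C.lim == false]
18. n0.acc = "zn"  ["zn"]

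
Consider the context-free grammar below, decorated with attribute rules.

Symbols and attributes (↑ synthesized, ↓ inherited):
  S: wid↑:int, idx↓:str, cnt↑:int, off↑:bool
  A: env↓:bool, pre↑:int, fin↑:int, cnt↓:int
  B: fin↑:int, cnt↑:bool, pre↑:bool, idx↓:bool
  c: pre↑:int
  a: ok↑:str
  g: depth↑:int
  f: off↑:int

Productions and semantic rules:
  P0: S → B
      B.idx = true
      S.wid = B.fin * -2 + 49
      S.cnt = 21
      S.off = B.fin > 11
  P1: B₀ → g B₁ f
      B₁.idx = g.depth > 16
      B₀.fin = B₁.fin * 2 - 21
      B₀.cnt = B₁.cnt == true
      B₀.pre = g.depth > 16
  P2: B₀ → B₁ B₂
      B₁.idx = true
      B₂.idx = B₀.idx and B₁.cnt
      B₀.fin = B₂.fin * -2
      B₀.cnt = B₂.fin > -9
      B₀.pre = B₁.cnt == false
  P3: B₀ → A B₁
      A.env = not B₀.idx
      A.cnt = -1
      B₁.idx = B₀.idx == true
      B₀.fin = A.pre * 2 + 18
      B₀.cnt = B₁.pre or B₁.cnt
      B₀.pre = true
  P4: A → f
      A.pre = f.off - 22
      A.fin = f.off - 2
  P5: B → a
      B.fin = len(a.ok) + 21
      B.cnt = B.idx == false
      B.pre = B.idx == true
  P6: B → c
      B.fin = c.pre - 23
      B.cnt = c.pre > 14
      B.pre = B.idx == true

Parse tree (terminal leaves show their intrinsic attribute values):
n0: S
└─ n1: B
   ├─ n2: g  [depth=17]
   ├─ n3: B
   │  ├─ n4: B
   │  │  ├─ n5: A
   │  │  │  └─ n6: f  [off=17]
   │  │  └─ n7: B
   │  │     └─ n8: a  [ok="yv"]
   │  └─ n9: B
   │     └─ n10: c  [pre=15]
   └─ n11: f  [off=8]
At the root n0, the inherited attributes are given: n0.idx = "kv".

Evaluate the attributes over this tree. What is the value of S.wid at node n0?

1. n0.idx = "kv"  [given at root]
2. n1.idx = true  [true]
3. n2.depth = 17  [terminal]
4. n3.idx = true  [g.depth > 16]
5. n4.idx = true  [true]
6. n5.env = false  [not B₀.idx]
7. n5.cnt = -1  [-1]
8. n6.off = 17  [terminal]
9. n5.pre = -5  [f.off - 22]
10. n5.fin = 15  [f.off - 2]
11. n7.idx = true  [B₀.idx == true]
12. n8.ok = "yv"  [terminal]
13. n7.fin = 23  [len(a.ok) + 21]
14. n7.cnt = false  [B.idx == false]
15. n7.pre = true  [B.idx == true]
16. n4.fin = 8  [A.pre * 2 + 18]
17. n4.cnt = true  [B₁.pre or B₁.cnt]
18. n4.pre = true  [true]
19. n9.idx = true  [B₀.idx and B₁.cnt]
20. n10.pre = 15  [terminal]
21. n9.fin = -8  [c.pre - 23]
22. n9.cnt = true  [c.pre > 14]
23. n9.pre = true  [B.idx == true]
24. n3.fin = 16  [B₂.fin * -2]
25. n3.cnt = true  [B₂.fin > -9]
26. n3.pre = false  [B₁.cnt == false]
27. n11.off = 8  [terminal]
28. n1.fin = 11  [B₁.fin * 2 - 21]
29. n1.cnt = true  [B₁.cnt == true]
30. n1.pre = true  [g.depth > 16]
31. n0.wid = 27  [B.fin * -2 + 49]
32. n0.cnt = 21  [21]
33. n0.off = false  [B.fin > 11]

27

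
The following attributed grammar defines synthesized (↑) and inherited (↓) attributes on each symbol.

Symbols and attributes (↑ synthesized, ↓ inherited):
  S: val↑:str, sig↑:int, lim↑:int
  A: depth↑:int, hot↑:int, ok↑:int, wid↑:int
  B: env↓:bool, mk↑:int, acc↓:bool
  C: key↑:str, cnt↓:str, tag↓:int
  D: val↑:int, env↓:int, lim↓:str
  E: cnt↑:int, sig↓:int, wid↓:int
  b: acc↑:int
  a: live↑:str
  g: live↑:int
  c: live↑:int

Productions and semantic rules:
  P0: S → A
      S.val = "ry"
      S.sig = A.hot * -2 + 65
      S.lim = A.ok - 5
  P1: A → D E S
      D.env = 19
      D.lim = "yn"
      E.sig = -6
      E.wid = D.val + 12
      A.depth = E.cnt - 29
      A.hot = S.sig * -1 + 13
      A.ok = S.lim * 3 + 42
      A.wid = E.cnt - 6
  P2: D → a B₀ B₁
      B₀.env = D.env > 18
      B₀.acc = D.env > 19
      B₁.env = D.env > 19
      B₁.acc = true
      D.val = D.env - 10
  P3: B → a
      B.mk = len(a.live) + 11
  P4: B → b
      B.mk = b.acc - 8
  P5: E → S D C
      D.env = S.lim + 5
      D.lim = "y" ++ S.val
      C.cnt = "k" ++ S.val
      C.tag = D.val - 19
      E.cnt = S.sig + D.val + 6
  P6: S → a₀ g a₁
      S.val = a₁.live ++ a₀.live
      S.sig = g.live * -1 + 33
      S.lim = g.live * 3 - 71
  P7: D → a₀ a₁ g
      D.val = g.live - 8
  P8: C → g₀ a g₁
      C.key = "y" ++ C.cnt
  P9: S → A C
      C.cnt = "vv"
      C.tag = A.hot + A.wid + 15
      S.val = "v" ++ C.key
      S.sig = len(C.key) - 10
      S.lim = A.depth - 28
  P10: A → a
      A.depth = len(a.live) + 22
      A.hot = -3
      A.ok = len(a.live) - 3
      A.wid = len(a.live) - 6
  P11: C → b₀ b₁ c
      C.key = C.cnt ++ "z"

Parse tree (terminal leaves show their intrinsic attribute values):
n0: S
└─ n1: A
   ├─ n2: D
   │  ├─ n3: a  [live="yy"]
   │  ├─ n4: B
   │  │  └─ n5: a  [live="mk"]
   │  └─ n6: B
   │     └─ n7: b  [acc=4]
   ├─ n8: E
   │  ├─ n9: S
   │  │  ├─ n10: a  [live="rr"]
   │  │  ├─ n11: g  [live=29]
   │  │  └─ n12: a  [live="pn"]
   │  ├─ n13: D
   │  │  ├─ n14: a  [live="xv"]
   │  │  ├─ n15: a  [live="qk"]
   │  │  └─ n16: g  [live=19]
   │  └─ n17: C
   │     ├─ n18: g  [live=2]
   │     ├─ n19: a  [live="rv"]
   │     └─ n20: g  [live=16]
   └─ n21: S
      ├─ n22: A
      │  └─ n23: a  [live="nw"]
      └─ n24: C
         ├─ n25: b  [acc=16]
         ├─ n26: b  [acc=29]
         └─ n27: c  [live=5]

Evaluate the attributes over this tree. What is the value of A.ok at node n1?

1. n2.env = 19  [19]
2. n2.lim = "yn"  ["yn"]
3. n3.live = "yy"  [terminal]
4. n4.env = true  [D.env > 18]
5. n4.acc = false  [D.env > 19]
6. n5.live = "mk"  [terminal]
7. n4.mk = 13  [len(a.live) + 11]
8. n6.env = false  [D.env > 19]
9. n6.acc = true  [true]
10. n7.acc = 4  [terminal]
11. n6.mk = -4  [b.acc - 8]
12. n2.val = 9  [D.env - 10]
13. n8.sig = -6  [-6]
14. n8.wid = 21  [D.val + 12]
15. n10.live = "rr"  [terminal]
16. n11.live = 29  [terminal]
17. n12.live = "pn"  [terminal]
18. n9.val = "pnrr"  [a₁.live ++ a₀.live]
19. n9.sig = 4  [g.live * -1 + 33]
20. n9.lim = 16  [g.live * 3 - 71]
21. n13.env = 21  [S.lim + 5]
22. n13.lim = "ypnrr"  ["y" ++ S.val]
23. n14.live = "xv"  [terminal]
24. n15.live = "qk"  [terminal]
25. n16.live = 19  [terminal]
26. n13.val = 11  [g.live - 8]
27. n17.cnt = "kpnrr"  ["k" ++ S.val]
28. n17.tag = -8  [D.val - 19]
29. n18.live = 2  [terminal]
30. n19.live = "rv"  [terminal]
31. n20.live = 16  [terminal]
32. n17.key = "ykpnrr"  ["y" ++ C.cnt]
33. n8.cnt = 21  [S.sig + D.val + 6]
34. n23.live = "nw"  [terminal]
35. n22.depth = 24  [len(a.live) + 22]
36. n22.hot = -3  [-3]
37. n22.ok = -1  [len(a.live) - 3]
38. n22.wid = -4  [len(a.live) - 6]
39. n24.cnt = "vv"  ["vv"]
40. n24.tag = 8  [A.hot + A.wid + 15]
41. n25.acc = 16  [terminal]
42. n26.acc = 29  [terminal]
43. n27.live = 5  [terminal]
44. n24.key = "vvz"  [C.cnt ++ "z"]
45. n21.val = "vvvz"  ["v" ++ C.key]
46. n21.sig = -7  [len(C.key) - 10]
47. n21.lim = -4  [A.depth - 28]
48. n1.depth = -8  [E.cnt - 29]
49. n1.hot = 20  [S.sig * -1 + 13]
50. n1.ok = 30  [S.lim * 3 + 42]
51. n1.wid = 15  [E.cnt - 6]
52. n0.val = "ry"  ["ry"]
53. n0.sig = 25  [A.hot * -2 + 65]
54. n0.lim = 25  [A.ok - 5]

30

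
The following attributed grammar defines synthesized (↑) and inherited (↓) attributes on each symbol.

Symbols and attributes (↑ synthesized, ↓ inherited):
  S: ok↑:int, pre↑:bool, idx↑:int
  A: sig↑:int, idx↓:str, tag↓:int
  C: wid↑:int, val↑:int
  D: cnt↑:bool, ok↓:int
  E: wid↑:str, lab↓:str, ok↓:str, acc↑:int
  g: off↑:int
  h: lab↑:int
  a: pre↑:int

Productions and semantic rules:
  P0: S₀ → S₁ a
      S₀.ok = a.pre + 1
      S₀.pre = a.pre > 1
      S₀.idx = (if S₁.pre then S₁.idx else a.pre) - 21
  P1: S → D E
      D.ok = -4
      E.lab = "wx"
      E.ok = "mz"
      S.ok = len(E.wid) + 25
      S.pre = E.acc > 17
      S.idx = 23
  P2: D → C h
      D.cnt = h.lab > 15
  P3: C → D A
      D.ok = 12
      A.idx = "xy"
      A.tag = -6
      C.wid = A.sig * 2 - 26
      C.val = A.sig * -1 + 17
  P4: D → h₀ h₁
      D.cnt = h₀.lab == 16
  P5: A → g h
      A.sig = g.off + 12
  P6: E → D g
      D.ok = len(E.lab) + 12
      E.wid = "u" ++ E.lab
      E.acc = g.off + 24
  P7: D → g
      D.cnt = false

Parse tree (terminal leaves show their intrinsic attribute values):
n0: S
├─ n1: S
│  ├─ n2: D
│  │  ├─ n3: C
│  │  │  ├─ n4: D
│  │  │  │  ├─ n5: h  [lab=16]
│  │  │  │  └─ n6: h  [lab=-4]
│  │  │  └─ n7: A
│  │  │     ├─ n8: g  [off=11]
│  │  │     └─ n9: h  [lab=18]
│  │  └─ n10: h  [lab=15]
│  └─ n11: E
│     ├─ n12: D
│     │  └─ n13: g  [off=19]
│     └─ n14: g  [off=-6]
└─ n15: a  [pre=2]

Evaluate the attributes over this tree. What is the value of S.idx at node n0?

1. n2.ok = -4  [-4]
2. n4.ok = 12  [12]
3. n5.lab = 16  [terminal]
4. n6.lab = -4  [terminal]
5. n4.cnt = true  [h₀.lab == 16]
6. n7.idx = "xy"  ["xy"]
7. n7.tag = -6  [-6]
8. n8.off = 11  [terminal]
9. n9.lab = 18  [terminal]
10. n7.sig = 23  [g.off + 12]
11. n3.wid = 20  [A.sig * 2 - 26]
12. n3.val = -6  [A.sig * -1 + 17]
13. n10.lab = 15  [terminal]
14. n2.cnt = false  [h.lab > 15]
15. n11.lab = "wx"  ["wx"]
16. n11.ok = "mz"  ["mz"]
17. n12.ok = 14  [len(E.lab) + 12]
18. n13.off = 19  [terminal]
19. n12.cnt = false  [false]
20. n14.off = -6  [terminal]
21. n11.wid = "uwx"  ["u" ++ E.lab]
22. n11.acc = 18  [g.off + 24]
23. n1.ok = 28  [len(E.wid) + 25]
24. n1.pre = true  [E.acc > 17]
25. n1.idx = 23  [23]
26. n15.pre = 2  [terminal]
27. n0.ok = 3  [a.pre + 1]
28. n0.pre = true  [a.pre > 1]
29. n0.idx = 2  [(if S₁.pre then S₁.idx else a.pre) - 21]

2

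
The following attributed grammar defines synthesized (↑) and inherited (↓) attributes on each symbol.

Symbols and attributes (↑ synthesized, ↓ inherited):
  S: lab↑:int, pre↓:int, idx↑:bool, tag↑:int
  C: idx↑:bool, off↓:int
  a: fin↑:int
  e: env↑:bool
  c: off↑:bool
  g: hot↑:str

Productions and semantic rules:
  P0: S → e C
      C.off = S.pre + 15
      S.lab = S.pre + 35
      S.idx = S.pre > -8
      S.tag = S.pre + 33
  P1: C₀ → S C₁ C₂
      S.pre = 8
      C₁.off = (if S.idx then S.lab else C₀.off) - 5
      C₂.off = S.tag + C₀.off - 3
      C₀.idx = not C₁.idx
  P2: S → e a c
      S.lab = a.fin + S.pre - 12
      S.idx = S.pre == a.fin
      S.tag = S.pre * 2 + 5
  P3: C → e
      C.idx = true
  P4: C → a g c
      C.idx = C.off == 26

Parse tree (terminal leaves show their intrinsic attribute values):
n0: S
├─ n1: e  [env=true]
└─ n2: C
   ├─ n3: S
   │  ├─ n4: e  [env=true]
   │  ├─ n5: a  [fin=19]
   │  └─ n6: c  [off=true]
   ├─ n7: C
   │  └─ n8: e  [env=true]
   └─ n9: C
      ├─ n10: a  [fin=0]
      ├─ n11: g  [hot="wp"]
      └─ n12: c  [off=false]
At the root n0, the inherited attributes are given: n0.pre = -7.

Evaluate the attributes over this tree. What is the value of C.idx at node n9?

true

1. n0.pre = -7  [given at root]
2. n1.env = true  [terminal]
3. n2.off = 8  [S.pre + 15]
4. n3.pre = 8  [8]
5. n4.env = true  [terminal]
6. n5.fin = 19  [terminal]
7. n6.off = true  [terminal]
8. n3.lab = 15  [a.fin + S.pre - 12]
9. n3.idx = false  [S.pre == a.fin]
10. n3.tag = 21  [S.pre * 2 + 5]
11. n7.off = 3  [(if S.idx then S.lab else C₀.off) - 5]
12. n8.env = true  [terminal]
13. n7.idx = true  [true]
14. n9.off = 26  [S.tag + C₀.off - 3]
15. n10.fin = 0  [terminal]
16. n11.hot = "wp"  [terminal]
17. n12.off = false  [terminal]
18. n9.idx = true  [C.off == 26]
19. n2.idx = false  [not C₁.idx]
20. n0.lab = 28  [S.pre + 35]
21. n0.idx = true  [S.pre > -8]
22. n0.tag = 26  [S.pre + 33]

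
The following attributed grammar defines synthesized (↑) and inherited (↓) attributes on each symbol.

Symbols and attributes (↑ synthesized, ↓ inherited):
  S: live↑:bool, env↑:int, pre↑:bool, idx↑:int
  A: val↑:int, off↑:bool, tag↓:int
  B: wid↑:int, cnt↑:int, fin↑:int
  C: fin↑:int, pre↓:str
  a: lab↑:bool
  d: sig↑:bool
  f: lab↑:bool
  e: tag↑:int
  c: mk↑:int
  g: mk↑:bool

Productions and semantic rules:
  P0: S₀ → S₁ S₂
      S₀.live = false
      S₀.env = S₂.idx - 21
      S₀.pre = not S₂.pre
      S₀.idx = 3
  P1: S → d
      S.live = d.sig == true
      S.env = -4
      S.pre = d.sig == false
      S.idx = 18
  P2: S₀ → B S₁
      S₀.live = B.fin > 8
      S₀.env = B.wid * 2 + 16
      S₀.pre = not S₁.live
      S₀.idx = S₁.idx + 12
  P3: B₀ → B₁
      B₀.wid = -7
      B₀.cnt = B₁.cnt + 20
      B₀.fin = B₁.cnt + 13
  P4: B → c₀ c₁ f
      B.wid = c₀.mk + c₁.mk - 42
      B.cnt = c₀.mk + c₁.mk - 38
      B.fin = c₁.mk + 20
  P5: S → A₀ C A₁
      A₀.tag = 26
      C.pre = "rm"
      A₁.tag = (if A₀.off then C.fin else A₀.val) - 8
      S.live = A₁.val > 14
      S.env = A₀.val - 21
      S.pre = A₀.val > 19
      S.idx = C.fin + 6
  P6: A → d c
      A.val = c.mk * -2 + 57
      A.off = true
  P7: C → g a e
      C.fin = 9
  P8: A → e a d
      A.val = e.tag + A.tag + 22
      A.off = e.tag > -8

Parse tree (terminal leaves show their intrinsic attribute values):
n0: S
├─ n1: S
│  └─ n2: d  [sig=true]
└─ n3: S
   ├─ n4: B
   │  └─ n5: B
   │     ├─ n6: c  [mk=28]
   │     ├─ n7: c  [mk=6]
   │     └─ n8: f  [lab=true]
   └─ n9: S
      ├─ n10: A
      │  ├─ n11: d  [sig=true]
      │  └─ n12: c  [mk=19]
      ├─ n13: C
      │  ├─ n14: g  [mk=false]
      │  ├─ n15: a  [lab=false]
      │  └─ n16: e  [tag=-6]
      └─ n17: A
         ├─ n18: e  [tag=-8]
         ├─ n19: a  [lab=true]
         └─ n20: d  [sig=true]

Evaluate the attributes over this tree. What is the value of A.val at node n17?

1. n2.sig = true  [terminal]
2. n1.live = true  [d.sig == true]
3. n1.env = -4  [-4]
4. n1.pre = false  [d.sig == false]
5. n1.idx = 18  [18]
6. n6.mk = 28  [terminal]
7. n7.mk = 6  [terminal]
8. n8.lab = true  [terminal]
9. n5.wid = -8  [c₀.mk + c₁.mk - 42]
10. n5.cnt = -4  [c₀.mk + c₁.mk - 38]
11. n5.fin = 26  [c₁.mk + 20]
12. n4.wid = -7  [-7]
13. n4.cnt = 16  [B₁.cnt + 20]
14. n4.fin = 9  [B₁.cnt + 13]
15. n10.tag = 26  [26]
16. n11.sig = true  [terminal]
17. n12.mk = 19  [terminal]
18. n10.val = 19  [c.mk * -2 + 57]
19. n10.off = true  [true]
20. n13.pre = "rm"  ["rm"]
21. n14.mk = false  [terminal]
22. n15.lab = false  [terminal]
23. n16.tag = -6  [terminal]
24. n13.fin = 9  [9]
25. n17.tag = 1  [(if A₀.off then C.fin else A₀.val) - 8]
26. n18.tag = -8  [terminal]
27. n19.lab = true  [terminal]
28. n20.sig = true  [terminal]
29. n17.val = 15  [e.tag + A.tag + 22]
30. n17.off = false  [e.tag > -8]
31. n9.live = true  [A₁.val > 14]
32. n9.env = -2  [A₀.val - 21]
33. n9.pre = false  [A₀.val > 19]
34. n9.idx = 15  [C.fin + 6]
35. n3.live = true  [B.fin > 8]
36. n3.env = 2  [B.wid * 2 + 16]
37. n3.pre = false  [not S₁.live]
38. n3.idx = 27  [S₁.idx + 12]
39. n0.live = false  [false]
40. n0.env = 6  [S₂.idx - 21]
41. n0.pre = true  [not S₂.pre]
42. n0.idx = 3  [3]

15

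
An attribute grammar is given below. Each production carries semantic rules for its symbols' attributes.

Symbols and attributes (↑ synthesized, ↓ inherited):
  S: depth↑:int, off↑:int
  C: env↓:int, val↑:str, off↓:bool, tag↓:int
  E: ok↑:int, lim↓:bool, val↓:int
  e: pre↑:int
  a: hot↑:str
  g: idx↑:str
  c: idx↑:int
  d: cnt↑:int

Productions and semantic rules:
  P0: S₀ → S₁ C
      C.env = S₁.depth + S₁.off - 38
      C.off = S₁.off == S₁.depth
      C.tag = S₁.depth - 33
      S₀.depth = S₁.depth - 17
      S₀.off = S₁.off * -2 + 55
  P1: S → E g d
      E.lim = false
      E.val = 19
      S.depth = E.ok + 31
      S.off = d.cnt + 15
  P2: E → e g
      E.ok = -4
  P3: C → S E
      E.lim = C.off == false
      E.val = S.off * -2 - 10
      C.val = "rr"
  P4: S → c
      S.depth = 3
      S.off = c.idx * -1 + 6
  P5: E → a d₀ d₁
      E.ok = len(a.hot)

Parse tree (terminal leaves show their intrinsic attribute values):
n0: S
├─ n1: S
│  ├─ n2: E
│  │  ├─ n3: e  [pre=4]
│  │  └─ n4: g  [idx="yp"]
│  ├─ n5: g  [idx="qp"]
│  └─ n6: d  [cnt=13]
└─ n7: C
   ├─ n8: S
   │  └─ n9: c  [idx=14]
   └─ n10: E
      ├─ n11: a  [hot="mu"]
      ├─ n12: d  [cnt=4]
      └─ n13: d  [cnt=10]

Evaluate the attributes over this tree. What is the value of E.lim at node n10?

true

1. n2.lim = false  [false]
2. n2.val = 19  [19]
3. n3.pre = 4  [terminal]
4. n4.idx = "yp"  [terminal]
5. n2.ok = -4  [-4]
6. n5.idx = "qp"  [terminal]
7. n6.cnt = 13  [terminal]
8. n1.depth = 27  [E.ok + 31]
9. n1.off = 28  [d.cnt + 15]
10. n7.env = 17  [S₁.depth + S₁.off - 38]
11. n7.off = false  [S₁.off == S₁.depth]
12. n7.tag = -6  [S₁.depth - 33]
13. n9.idx = 14  [terminal]
14. n8.depth = 3  [3]
15. n8.off = -8  [c.idx * -1 + 6]
16. n10.lim = true  [C.off == false]
17. n10.val = 6  [S.off * -2 - 10]
18. n11.hot = "mu"  [terminal]
19. n12.cnt = 4  [terminal]
20. n13.cnt = 10  [terminal]
21. n10.ok = 2  [len(a.hot)]
22. n7.val = "rr"  ["rr"]
23. n0.depth = 10  [S₁.depth - 17]
24. n0.off = -1  [S₁.off * -2 + 55]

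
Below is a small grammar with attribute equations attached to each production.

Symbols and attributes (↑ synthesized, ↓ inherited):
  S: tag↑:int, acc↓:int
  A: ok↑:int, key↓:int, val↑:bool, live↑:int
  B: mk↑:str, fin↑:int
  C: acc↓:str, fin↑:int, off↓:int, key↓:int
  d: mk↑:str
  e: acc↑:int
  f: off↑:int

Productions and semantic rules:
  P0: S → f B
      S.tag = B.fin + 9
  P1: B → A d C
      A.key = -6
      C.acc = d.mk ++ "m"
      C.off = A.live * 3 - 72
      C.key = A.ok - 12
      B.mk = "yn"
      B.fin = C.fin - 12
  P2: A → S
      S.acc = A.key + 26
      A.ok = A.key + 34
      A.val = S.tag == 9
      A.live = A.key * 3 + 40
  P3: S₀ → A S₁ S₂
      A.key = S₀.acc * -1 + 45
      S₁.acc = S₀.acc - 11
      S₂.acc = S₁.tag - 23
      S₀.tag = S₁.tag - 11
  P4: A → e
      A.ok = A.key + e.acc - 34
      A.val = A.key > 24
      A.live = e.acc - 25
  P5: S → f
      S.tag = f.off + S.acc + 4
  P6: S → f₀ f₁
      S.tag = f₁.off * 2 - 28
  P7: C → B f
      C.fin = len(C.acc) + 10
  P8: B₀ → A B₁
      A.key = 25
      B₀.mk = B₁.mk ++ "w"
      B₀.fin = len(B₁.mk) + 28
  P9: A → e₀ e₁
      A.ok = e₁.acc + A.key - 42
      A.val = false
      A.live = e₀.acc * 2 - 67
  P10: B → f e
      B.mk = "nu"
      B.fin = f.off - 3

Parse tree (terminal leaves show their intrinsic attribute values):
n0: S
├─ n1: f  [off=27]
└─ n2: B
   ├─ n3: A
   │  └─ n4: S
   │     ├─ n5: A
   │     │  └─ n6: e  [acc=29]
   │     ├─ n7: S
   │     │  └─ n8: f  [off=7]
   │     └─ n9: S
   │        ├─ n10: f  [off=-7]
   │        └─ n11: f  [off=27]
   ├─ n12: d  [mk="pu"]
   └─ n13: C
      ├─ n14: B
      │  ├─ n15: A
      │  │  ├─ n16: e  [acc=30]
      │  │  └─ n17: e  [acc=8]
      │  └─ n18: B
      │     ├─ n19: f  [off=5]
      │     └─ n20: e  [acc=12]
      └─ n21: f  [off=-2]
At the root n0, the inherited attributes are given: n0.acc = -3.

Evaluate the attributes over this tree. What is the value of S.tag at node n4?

1. n0.acc = -3  [given at root]
2. n1.off = 27  [terminal]
3. n3.key = -6  [-6]
4. n4.acc = 20  [A.key + 26]
5. n5.key = 25  [S₀.acc * -1 + 45]
6. n6.acc = 29  [terminal]
7. n5.ok = 20  [A.key + e.acc - 34]
8. n5.val = true  [A.key > 24]
9. n5.live = 4  [e.acc - 25]
10. n7.acc = 9  [S₀.acc - 11]
11. n8.off = 7  [terminal]
12. n7.tag = 20  [f.off + S.acc + 4]
13. n9.acc = -3  [S₁.tag - 23]
14. n10.off = -7  [terminal]
15. n11.off = 27  [terminal]
16. n9.tag = 26  [f₁.off * 2 - 28]
17. n4.tag = 9  [S₁.tag - 11]
18. n3.ok = 28  [A.key + 34]
19. n3.val = true  [S.tag == 9]
20. n3.live = 22  [A.key * 3 + 40]
21. n12.mk = "pu"  [terminal]
22. n13.acc = "pum"  [d.mk ++ "m"]
23. n13.off = -6  [A.live * 3 - 72]
24. n13.key = 16  [A.ok - 12]
25. n15.key = 25  [25]
26. n16.acc = 30  [terminal]
27. n17.acc = 8  [terminal]
28. n15.ok = -9  [e₁.acc + A.key - 42]
29. n15.val = false  [false]
30. n15.live = -7  [e₀.acc * 2 - 67]
31. n19.off = 5  [terminal]
32. n20.acc = 12  [terminal]
33. n18.mk = "nu"  ["nu"]
34. n18.fin = 2  [f.off - 3]
35. n14.mk = "nuw"  [B₁.mk ++ "w"]
36. n14.fin = 30  [len(B₁.mk) + 28]
37. n21.off = -2  [terminal]
38. n13.fin = 13  [len(C.acc) + 10]
39. n2.mk = "yn"  ["yn"]
40. n2.fin = 1  [C.fin - 12]
41. n0.tag = 10  [B.fin + 9]

9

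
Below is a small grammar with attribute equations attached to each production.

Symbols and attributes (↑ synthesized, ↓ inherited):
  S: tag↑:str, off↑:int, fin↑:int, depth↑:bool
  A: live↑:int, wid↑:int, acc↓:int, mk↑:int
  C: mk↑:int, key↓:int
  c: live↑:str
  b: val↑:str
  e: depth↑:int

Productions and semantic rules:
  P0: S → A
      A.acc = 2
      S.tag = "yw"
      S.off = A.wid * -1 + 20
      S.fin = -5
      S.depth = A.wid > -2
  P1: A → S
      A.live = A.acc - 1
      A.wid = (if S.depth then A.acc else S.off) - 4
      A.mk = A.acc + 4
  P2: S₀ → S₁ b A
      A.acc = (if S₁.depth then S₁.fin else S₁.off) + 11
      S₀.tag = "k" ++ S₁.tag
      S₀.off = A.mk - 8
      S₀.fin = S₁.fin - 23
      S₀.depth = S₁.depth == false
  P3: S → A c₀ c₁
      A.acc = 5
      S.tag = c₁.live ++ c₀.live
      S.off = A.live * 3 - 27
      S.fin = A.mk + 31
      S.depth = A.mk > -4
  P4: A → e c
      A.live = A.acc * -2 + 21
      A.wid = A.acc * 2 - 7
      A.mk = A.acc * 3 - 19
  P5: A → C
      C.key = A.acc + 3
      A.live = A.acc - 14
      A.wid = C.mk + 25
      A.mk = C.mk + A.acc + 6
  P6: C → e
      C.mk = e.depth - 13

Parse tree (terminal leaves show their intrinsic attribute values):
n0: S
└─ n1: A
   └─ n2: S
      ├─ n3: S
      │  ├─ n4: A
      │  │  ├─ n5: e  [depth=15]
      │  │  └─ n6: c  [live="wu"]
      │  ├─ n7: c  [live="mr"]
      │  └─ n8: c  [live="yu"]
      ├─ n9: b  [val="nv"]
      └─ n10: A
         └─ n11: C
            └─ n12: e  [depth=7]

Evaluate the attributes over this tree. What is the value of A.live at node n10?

1. n1.acc = 2  [2]
2. n4.acc = 5  [5]
3. n5.depth = 15  [terminal]
4. n6.live = "wu"  [terminal]
5. n4.live = 11  [A.acc * -2 + 21]
6. n4.wid = 3  [A.acc * 2 - 7]
7. n4.mk = -4  [A.acc * 3 - 19]
8. n7.live = "mr"  [terminal]
9. n8.live = "yu"  [terminal]
10. n3.tag = "yumr"  [c₁.live ++ c₀.live]
11. n3.off = 6  [A.live * 3 - 27]
12. n3.fin = 27  [A.mk + 31]
13. n3.depth = false  [A.mk > -4]
14. n9.val = "nv"  [terminal]
15. n10.acc = 17  [(if S₁.depth then S₁.fin else S₁.off) + 11]
16. n11.key = 20  [A.acc + 3]
17. n12.depth = 7  [terminal]
18. n11.mk = -6  [e.depth - 13]
19. n10.live = 3  [A.acc - 14]
20. n10.wid = 19  [C.mk + 25]
21. n10.mk = 17  [C.mk + A.acc + 6]
22. n2.tag = "kyumr"  ["k" ++ S₁.tag]
23. n2.off = 9  [A.mk - 8]
24. n2.fin = 4  [S₁.fin - 23]
25. n2.depth = true  [S₁.depth == false]
26. n1.live = 1  [A.acc - 1]
27. n1.wid = -2  [(if S.depth then A.acc else S.off) - 4]
28. n1.mk = 6  [A.acc + 4]
29. n0.tag = "yw"  ["yw"]
30. n0.off = 22  [A.wid * -1 + 20]
31. n0.fin = -5  [-5]
32. n0.depth = false  [A.wid > -2]

3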